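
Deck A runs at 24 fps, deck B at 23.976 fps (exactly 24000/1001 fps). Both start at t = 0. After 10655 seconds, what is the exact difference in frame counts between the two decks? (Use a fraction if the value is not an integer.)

A emits 24 × 10655 = 255720 frames; B emits 24000/1001 × 10655 = 255720000/1001.
Difference = 255720/1001 frames (≈ 255.4645); B is behind A.

255720/1001 frames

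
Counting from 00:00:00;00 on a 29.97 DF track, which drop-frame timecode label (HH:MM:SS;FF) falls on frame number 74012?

00:41:09;16

Ten DF minutes hold 17982 frames, so frame 74012 lies in block 4 (frames 71928–89909) with 2084 frames into that block.
The block's first minute is 1800 frames and the rest 1798 each; 2084 frames reaches minute 1, so 4 × 18 + 1 × 2 = 74 labels have been skipped so far.
Adding those back, label number 74012 + 74 = 74086 at 30 labels/s is 2469 s + 16 f = 0 h 41 min 9 s frame 16, i.e. 00:41:09;16.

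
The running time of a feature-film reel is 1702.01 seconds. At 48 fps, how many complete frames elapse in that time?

81696 frames

Frames = 1702.01 × 48 = 2042412/25 ≈ 81696.4800.
Complete frames: 81696.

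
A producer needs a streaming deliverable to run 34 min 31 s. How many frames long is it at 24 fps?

49704 frames

34 min 31 s = 2071 s.
Frames = 2071 × 24 = 49704.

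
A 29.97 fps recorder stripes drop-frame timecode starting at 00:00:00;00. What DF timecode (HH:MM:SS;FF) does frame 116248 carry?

01:04:38;24

Each 10-minute DF block holds 10 × 60 × 30 − 9 × 2 = 17982 frames. 116248 ÷ 17982 → 6 full blocks, remainder 8356.
Within the partial block the first minute is 1800 frames and each further minute 1798, so 4 further minute boundaries passed. Total skipped labels = 18 × 6 + 2 × 4 = 116.
Non-drop label index = 116248 + 116 = 116364; at 30 labels/s that is 01:04:38:24, i.e. DF 01:04:38;24.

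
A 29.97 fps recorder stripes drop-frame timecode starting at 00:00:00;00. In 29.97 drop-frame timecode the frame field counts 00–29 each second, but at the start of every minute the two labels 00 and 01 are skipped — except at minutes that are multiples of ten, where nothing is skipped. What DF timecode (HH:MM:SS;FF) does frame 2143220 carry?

19:51:52;04

Each 10-minute DF block holds 10 × 60 × 30 − 9 × 2 = 17982 frames. 2143220 ÷ 17982 → 119 full blocks, remainder 3362.
Within the partial block the first minute is 1800 frames and each further minute 1798, so 1 further minute boundary passed. Total skipped labels = 18 × 119 + 2 × 1 = 2144.
Non-drop label index = 2143220 + 2144 = 2145364; at 30 labels/s that is 19:51:52:04, i.e. DF 19:51:52;04.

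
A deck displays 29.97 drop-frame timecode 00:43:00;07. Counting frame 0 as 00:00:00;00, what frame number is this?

As if non-drop at 30 labels/s: (0 × 3600 + 43 × 60 + 0) × 30 + 7 = 77407.
Minute boundaries passed: 43; those not divisible by 10: 43 − 4 = 39; dropped labels = 2 × 39 = 78.
Actual frame index = 77407 − 78 = 77329.

77329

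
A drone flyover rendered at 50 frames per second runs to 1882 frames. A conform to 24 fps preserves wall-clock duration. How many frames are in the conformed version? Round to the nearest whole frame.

Frames at target rate = 1882 × (24) / (50) = 22584/25 ≈ 903.360.
Nearest whole frame: 903.

903 frames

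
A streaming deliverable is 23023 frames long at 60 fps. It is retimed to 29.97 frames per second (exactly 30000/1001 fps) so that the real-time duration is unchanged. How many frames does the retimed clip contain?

Target frames = source frames × (target rate / source rate) = 23023 × (30000/1001)/(60) = 23023 × 500/1001 = 11500.

11500 frames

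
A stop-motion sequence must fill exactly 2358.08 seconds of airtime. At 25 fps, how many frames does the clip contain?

Frames = 2358.08 × 25 = 58952.

58952 frames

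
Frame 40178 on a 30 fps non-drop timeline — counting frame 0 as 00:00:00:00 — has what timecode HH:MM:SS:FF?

40178 ÷ 30 = 1339 full seconds, remainder 8 frames.
1339 s = 0 h 22 min 19 s.
Timecode: 00:22:19:08.

00:22:19:08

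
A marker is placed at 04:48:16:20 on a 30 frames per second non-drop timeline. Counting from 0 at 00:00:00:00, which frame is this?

Total seconds to the label: (4 × 3600 + 48 × 60 + 16) = 17296.
Frame index = 17296 × 30 + 20 = 518900.

frame 518900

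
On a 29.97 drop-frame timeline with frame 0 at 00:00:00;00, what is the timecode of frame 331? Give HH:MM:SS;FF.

Each 10-minute DF block holds 10 × 60 × 30 − 9 × 2 = 17982 frames. 331 ÷ 17982 → 0 full blocks, remainder 331.
Within the partial block the first minute is 1800 frames and each further minute 1798, so 0 further minute boundaries passed. Total skipped labels = 18 × 0 + 2 × 0 = 0.
Non-drop label index = 331 + 0 = 331; at 30 labels/s that is 00:00:11:01, i.e. DF 00:00:11;01.

00:00:11;01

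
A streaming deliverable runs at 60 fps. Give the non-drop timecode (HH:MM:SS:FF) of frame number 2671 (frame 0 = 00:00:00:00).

00:00:44:31

2671 ÷ 60 = 44 full seconds, remainder 31 frames.
44 s = 0 h 0 min 44 s.
Timecode: 00:00:44:31.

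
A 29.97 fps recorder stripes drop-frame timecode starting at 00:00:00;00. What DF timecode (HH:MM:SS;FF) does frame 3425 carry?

Each 10-minute DF block holds 10 × 60 × 30 − 9 × 2 = 17982 frames. 3425 ÷ 17982 → 0 full blocks, remainder 3425.
Within the partial block the first minute is 1800 frames and each further minute 1798, so 1 further minute boundary passed. Total skipped labels = 18 × 0 + 2 × 1 = 2.
Non-drop label index = 3425 + 2 = 3427; at 30 labels/s that is 00:01:54:07, i.e. DF 00:01:54;07.

00:01:54;07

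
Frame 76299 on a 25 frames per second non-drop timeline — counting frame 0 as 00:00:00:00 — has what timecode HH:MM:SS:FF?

00:50:51:24

76299 ÷ 25 = 3051 full seconds, remainder 24 frames.
3051 s = 0 h 50 min 51 s.
Timecode: 00:50:51:24.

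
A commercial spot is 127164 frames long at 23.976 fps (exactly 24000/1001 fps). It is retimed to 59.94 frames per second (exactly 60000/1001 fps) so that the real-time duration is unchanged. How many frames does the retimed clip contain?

317910 frames

Target frames = source frames × (target rate / source rate) = 127164 × (60000/1001)/(24000/1001) = 127164 × 5/2 = 317910.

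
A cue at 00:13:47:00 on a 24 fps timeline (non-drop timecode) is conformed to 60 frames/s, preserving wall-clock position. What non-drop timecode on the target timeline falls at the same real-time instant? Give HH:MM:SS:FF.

Source frame index: (0×3600 + 13×60 + 47) × 24 + 0 = 19848.
Real time: 19848 / (24) = 827 s.
Target frame: (827) × (60) = 49620.
At 60 labels/s: frame 49620 → 00:13:47:00.

00:13:47:00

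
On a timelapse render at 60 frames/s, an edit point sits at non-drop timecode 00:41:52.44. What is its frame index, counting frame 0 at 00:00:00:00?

Total seconds to the label: (0 × 3600 + 41 × 60 + 52) = 2512.
Frame index = 2512 × 60 + 44 = 150764.

frame 150764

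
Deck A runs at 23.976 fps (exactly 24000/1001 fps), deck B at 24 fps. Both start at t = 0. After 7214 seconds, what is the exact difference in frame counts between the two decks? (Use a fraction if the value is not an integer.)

173136/1001 frames

A emits 24000/1001 × 7214 = 173136000/1001 frames; B emits 24 × 7214 = 173136.
Difference = 173136/1001 frames (≈ 172.9630); B is ahead of A.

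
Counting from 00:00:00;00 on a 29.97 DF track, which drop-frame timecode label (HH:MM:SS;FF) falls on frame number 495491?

Each 10-minute DF block holds 10 × 60 × 30 − 9 × 2 = 17982 frames. 495491 ÷ 17982 → 27 full blocks, remainder 9977.
Within the partial block the first minute is 1800 frames and each further minute 1798, so 5 further minute boundaries passed. Total skipped labels = 18 × 27 + 2 × 5 = 496.
Non-drop label index = 495491 + 496 = 495987; at 30 labels/s that is 04:35:32:27, i.e. DF 04:35:32;27.

04:35:32;27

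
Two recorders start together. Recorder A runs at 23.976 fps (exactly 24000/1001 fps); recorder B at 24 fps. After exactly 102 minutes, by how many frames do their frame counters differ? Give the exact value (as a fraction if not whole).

102 min = 6120 s.
A emits 24000/1001 × 6120 = 146880000/1001 frames; B emits 24 × 6120 = 146880.
Difference = 146880/1001 frames (≈ 146.7333); B is ahead of A.

146880/1001 frames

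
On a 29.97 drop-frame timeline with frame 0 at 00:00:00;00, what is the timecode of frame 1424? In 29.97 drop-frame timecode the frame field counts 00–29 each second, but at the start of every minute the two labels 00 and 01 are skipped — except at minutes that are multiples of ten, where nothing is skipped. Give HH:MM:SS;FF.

Each 10-minute DF block holds 10 × 60 × 30 − 9 × 2 = 17982 frames. 1424 ÷ 17982 → 0 full blocks, remainder 1424.
Within the partial block the first minute is 1800 frames and each further minute 1798, so 0 further minute boundaries passed. Total skipped labels = 18 × 0 + 2 × 0 = 0.
Non-drop label index = 1424 + 0 = 1424; at 30 labels/s that is 00:00:47:14, i.e. DF 00:00:47;14.

00:00:47;14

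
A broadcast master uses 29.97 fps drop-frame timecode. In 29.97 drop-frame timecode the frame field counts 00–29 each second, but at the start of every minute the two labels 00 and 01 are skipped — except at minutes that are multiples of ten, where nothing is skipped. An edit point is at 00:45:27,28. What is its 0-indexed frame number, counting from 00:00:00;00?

81756

As if non-drop at 30 labels/s: (0 × 3600 + 45 × 60 + 27) × 30 + 28 = 81838.
Minute boundaries passed: 45; those not divisible by 10: 45 − 4 = 41; dropped labels = 2 × 41 = 82.
Actual frame index = 81838 − 82 = 81756.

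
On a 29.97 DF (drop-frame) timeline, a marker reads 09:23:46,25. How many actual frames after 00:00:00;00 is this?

Complete 10-minute blocks: 56, each 17982 frames → 1006992.
Remaining 3 whole minutes in the current block: 1800 + 2 × 1798 = 5396 frames.
Within the current minute: 46 × 30 + 25 − 2 = 1403 (labels ;00/;01 skipped at this minute). Total = 1006992 + 5396 + 1403 = 1013791.

1013791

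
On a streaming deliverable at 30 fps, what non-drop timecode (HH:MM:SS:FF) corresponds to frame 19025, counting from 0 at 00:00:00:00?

00:10:34:05

19025 ÷ 30 = 634 full seconds, remainder 5 frames.
634 s = 0 h 10 min 34 s.
Timecode: 00:10:34:05.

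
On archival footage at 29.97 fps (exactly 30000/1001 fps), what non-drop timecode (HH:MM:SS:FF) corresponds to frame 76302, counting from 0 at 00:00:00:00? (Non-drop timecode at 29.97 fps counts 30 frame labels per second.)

76302 ÷ 30 = 2543 full seconds, remainder 12 frames.
2543 s = 0 h 42 min 23 s.
Timecode: 00:42:23:12.

00:42:23:12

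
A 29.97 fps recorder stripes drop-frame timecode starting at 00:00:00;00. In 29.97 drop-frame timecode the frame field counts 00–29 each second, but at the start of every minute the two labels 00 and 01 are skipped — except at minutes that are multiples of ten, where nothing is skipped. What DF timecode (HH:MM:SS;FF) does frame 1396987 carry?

12:56:52;25

Ten DF minutes hold 17982 frames, so frame 1396987 lies in block 77 (frames 1384614–1402595) with 12373 frames into that block.
The block's first minute is 1800 frames and the rest 1798 each; 12373 frames reaches minute 6, so 77 × 18 + 6 × 2 = 1398 labels have been skipped so far.
Adding those back, label number 1396987 + 1398 = 1398385 at 30 labels/s is 46612 s + 25 f = 12 h 56 min 52 s frame 25, i.e. 12:56:52;25.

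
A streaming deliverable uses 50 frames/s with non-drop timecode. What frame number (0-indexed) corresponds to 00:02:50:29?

Total seconds to the label: (0 × 3600 + 2 × 60 + 50) = 170.
Frame index = 170 × 50 + 29 = 8529.

8529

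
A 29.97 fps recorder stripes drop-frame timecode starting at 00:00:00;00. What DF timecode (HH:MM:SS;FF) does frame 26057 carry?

Each 10-minute DF block holds 10 × 60 × 30 − 9 × 2 = 17982 frames. 26057 ÷ 17982 → 1 full block, remainder 8075.
Within the partial block the first minute is 1800 frames and each further minute 1798, so 4 further minute boundaries passed. Total skipped labels = 18 × 1 + 2 × 4 = 26.
Non-drop label index = 26057 + 26 = 26083; at 30 labels/s that is 00:14:29:13, i.e. DF 00:14:29;13.

00:14:29;13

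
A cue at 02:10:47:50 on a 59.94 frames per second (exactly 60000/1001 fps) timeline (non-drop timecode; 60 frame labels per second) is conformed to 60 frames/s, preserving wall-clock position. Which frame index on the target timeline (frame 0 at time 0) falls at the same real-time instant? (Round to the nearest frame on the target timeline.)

frame 471341

Source frame index: (2×3600 + 10×60 + 47) × 60 + 50 = 470870.
Real time: 470870 / (60000/1001) = 47134087/6000 s.
Target frame: (47134087/6000) × (60) = 47134087/100 ≈ 471340.870 → 471341.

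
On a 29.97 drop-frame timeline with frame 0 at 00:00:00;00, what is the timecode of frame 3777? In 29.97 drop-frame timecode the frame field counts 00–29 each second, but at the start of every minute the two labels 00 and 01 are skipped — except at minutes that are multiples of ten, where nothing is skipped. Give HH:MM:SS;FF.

00:02:06;01

Ten DF minutes hold 17982 frames, so frame 3777 lies in block 0 (frames 0–17981) with 3777 frames into that block.
The block's first minute is 1800 frames and the rest 1798 each; 3777 frames reaches minute 2, so 0 × 18 + 2 × 2 = 4 labels have been skipped so far.
Adding those back, label number 3777 + 4 = 3781 at 30 labels/s is 126 s + 1 f = 0 h 2 min 6 s frame 1, i.e. 00:02:06;01.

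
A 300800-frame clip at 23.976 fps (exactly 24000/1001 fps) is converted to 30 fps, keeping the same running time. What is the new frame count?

Target frames = source frames × (target rate / source rate) = 300800 × (30)/(24000/1001) = 300800 × 1001/800 = 376376.

376376 frames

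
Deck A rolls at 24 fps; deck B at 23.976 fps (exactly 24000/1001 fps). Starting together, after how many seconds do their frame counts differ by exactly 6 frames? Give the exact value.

250.25 seconds

The gap grows by |24000/1001 − 24| = 24/1001 frames per second.
Time for a 6-frame gap: 6 ÷ (24/1001) = 250.25 s.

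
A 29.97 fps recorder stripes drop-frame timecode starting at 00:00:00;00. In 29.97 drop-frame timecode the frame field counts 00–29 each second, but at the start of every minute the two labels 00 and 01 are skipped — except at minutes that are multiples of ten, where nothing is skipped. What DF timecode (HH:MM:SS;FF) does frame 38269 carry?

00:21:16;27

Each 10-minute DF block holds 10 × 60 × 30 − 9 × 2 = 17982 frames. 38269 ÷ 17982 → 2 full blocks, remainder 2305.
Within the partial block the first minute is 1800 frames and each further minute 1798, so 1 further minute boundary passed. Total skipped labels = 18 × 2 + 2 × 1 = 38.
Non-drop label index = 38269 + 38 = 38307; at 30 labels/s that is 00:21:16:27, i.e. DF 00:21:16;27.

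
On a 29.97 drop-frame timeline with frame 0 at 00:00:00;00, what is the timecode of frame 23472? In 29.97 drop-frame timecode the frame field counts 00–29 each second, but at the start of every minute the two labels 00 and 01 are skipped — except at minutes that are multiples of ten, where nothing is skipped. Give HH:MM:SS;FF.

00:13:03;06

Ten DF minutes hold 17982 frames, so frame 23472 lies in block 1 (frames 17982–35963) with 5490 frames into that block.
The block's first minute is 1800 frames and the rest 1798 each; 5490 frames reaches minute 3, so 1 × 18 + 3 × 2 = 24 labels have been skipped so far.
Adding those back, label number 23472 + 24 = 23496 at 30 labels/s is 783 s + 6 f = 0 h 13 min 3 s frame 6, i.e. 00:13:03;06.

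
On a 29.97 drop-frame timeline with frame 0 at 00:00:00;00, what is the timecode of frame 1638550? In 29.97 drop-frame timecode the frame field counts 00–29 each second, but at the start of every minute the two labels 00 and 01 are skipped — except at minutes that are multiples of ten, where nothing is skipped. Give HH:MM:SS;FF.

15:11:13;00

Ten DF minutes hold 17982 frames, so frame 1638550 lies in block 91 (frames 1636362–1654343) with 2188 frames into that block.
The block's first minute is 1800 frames and the rest 1798 each; 2188 frames reaches minute 1, so 91 × 18 + 1 × 2 = 1640 labels have been skipped so far.
Adding those back, label number 1638550 + 1640 = 1640190 at 30 labels/s is 54673 s + 0 f = 15 h 11 min 13 s frame 0, i.e. 15:11:13;00.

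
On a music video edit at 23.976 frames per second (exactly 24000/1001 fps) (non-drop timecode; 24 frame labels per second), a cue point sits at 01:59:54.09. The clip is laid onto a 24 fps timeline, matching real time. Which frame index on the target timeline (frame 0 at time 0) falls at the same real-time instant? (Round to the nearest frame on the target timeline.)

frame 172838

Source frame index: (1×3600 + 59×60 + 54) × 24 + 9 = 172665.
Real time: 172665 / (24000/1001) = 11522511/1600 s.
Target frame: (11522511/1600) × (24) = 34567533/200 ≈ 172837.665 → 172838.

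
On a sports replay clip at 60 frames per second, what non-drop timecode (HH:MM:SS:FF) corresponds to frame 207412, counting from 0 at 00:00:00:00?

00:57:36:52

207412 ÷ 60 = 3456 full seconds, remainder 52 frames.
3456 s = 0 h 57 min 36 s.
Timecode: 00:57:36:52.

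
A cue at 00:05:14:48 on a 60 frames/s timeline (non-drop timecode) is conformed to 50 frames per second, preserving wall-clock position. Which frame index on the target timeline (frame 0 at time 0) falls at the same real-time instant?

frame 15740

Source frame index: (0×3600 + 5×60 + 14) × 60 + 48 = 18888.
Real time: 18888 / (60) = 1574/5 s.
Target frame: (1574/5) × (50) = 15740.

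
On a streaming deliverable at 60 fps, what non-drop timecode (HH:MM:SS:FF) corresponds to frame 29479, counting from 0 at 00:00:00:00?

29479 ÷ 60 = 491 full seconds, remainder 19 frames.
491 s = 0 h 8 min 11 s.
Timecode: 00:08:11:19.

00:08:11:19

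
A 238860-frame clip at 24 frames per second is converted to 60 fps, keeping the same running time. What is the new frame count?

597150 frames

Target frames = source frames × (target rate / source rate) = 238860 × (60)/(24) = 238860 × 5/2 = 597150.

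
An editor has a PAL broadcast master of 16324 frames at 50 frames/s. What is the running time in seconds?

326.48 seconds

Running time = 16324 / (50) = 326.48 s.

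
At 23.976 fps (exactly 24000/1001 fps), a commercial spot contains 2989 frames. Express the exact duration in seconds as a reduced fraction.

2991989/24000 seconds

Running time = 2989 ÷ (24000/1001) = 2989 × 1001/24000 = 2991989/24000 s.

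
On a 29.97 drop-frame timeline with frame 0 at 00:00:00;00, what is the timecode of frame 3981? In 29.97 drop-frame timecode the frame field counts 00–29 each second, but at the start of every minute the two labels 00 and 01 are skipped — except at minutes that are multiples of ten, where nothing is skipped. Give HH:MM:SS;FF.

Ten DF minutes hold 17982 frames, so frame 3981 lies in block 0 (frames 0–17981) with 3981 frames into that block.
The block's first minute is 1800 frames and the rest 1798 each; 3981 frames reaches minute 2, so 0 × 18 + 2 × 2 = 4 labels have been skipped so far.
Adding those back, label number 3981 + 4 = 3985 at 30 labels/s is 132 s + 25 f = 0 h 2 min 12 s frame 25, i.e. 00:02:12;25.

00:02:12;25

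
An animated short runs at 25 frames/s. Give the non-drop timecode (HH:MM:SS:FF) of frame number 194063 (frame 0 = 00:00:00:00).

02:09:22:13

194063 ÷ 25 = 7762 full seconds, remainder 13 frames.
7762 s = 2 h 9 min 22 s.
Timecode: 02:09:22:13.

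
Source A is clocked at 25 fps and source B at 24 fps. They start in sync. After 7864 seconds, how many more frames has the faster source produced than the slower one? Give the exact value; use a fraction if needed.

A emits 25 × 7864 = 196600 frames; B emits 24 × 7864 = 188736.
Difference = 7864 frames; B is behind A.

7864 frames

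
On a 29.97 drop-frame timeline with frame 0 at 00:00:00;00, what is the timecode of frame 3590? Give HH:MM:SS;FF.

Each 10-minute DF block holds 10 × 60 × 30 − 9 × 2 = 17982 frames. 3590 ÷ 17982 → 0 full blocks, remainder 3590.
Within the partial block the first minute is 1800 frames and each further minute 1798, so 1 further minute boundary passed. Total skipped labels = 18 × 0 + 2 × 1 = 2.
Non-drop label index = 3590 + 2 = 3592; at 30 labels/s that is 00:01:59:22, i.e. DF 00:01:59;22.

00:01:59;22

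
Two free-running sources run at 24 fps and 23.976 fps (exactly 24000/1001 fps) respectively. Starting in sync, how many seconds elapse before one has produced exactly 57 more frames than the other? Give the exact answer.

2377.375 seconds

The gap grows by |24000/1001 − 24| = 24/1001 frames per second.
Time for a 57-frame gap: 57 ÷ (24/1001) = 2377.375 s.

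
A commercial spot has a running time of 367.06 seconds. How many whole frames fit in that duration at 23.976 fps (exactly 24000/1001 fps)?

8800 frames

Frames = 367.06 × 24000/1001 = 8809440/1001 ≈ 8800.6394.
Complete frames: 8800.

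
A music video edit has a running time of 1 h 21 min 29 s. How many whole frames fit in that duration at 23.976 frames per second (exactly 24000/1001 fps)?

117218 frames

1 h 21 min 29 s = 4889 s.
Frames = 4889 × 24000/1001 = 117336000/1001 ≈ 117218.7812.
Complete frames: 117218.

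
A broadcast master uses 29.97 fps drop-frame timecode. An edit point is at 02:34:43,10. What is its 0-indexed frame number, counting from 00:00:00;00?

278222

Complete 10-minute blocks: 15, each 17982 frames → 269730.
Remaining 4 whole minutes in the current block: 1800 + 3 × 1798 = 7194 frames.
Within the current minute: 43 × 30 + 10 − 2 = 1298 (labels ;00/;01 skipped at this minute). Total = 269730 + 7194 + 1298 = 278222.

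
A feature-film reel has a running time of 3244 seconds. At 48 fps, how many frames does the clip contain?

Frames = 3244 × 48 = 155712.

155712 frames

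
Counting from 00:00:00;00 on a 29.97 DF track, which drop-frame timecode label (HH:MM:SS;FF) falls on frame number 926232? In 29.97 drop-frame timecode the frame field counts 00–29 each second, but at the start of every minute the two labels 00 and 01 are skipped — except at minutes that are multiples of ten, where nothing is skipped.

Each 10-minute DF block holds 10 × 60 × 30 − 9 × 2 = 17982 frames. 926232 ÷ 17982 → 51 full blocks, remainder 9150.
Within the partial block the first minute is 1800 frames and each further minute 1798, so 5 further minute boundaries passed. Total skipped labels = 18 × 51 + 2 × 5 = 928.
Non-drop label index = 926232 + 928 = 927160; at 30 labels/s that is 08:35:05:10, i.e. DF 08:35:05;10.

08:35:05;10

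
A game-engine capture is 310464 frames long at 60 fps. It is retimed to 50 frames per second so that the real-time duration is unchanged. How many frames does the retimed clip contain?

258720 frames

Target frames = source frames × (target rate / source rate) = 310464 × (50)/(60) = 310464 × 5/6 = 258720.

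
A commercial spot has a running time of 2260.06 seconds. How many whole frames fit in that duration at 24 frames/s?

54241 frames

Frames = 2260.06 × 24 = 1356036/25 ≈ 54241.4400.
Complete frames: 54241.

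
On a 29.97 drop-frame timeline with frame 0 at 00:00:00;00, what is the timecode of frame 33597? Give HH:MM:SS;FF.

Ten DF minutes hold 17982 frames, so frame 33597 lies in block 1 (frames 17982–35963) with 15615 frames into that block.
The block's first minute is 1800 frames and the rest 1798 each; 15615 frames reaches minute 8, so 1 × 18 + 8 × 2 = 34 labels have been skipped so far.
Adding those back, label number 33597 + 34 = 33631 at 30 labels/s is 1121 s + 1 f = 0 h 18 min 41 s frame 1, i.e. 00:18:41;01.

00:18:41;01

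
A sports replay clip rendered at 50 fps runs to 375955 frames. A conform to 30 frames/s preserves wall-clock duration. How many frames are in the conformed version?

225573 frames

Target frames = source frames × (target rate / source rate) = 375955 × (30)/(50) = 375955 × 3/5 = 225573.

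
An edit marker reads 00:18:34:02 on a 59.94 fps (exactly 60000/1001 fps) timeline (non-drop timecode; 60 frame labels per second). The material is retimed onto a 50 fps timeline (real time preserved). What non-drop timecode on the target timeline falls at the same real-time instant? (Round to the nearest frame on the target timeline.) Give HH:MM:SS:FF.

00:18:35:07

Source frame index: (0×3600 + 18×60 + 34) × 60 + 2 = 66842.
Real time: 66842 / (60000/1001) = 33454421/30000 s.
Target frame: (33454421/30000) × (50) = 33454421/600 ≈ 55757.368 → 55757.
At 50 labels/s: frame 55757 → 00:18:35:07.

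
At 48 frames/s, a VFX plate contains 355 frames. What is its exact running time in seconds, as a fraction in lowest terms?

355/48 seconds

Running time = 355 ÷ (48) = 355 × 1/48 = 355/48 s.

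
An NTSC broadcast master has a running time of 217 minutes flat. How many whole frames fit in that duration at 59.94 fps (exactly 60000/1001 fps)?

780419 frames

217 min = 13020 s.
Frames = 13020 × 60000/1001 = 111600000/143 ≈ 780419.5804.
Complete frames: 780419.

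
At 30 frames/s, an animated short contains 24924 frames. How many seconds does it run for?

Running time = 24924 / (30) = 830.8 s.

830.8 seconds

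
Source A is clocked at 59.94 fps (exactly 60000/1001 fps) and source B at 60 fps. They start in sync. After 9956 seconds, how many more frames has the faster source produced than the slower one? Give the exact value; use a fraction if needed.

597360/1001 frames

A emits 60000/1001 × 9956 = 597360000/1001 frames; B emits 60 × 9956 = 597360.
Difference = 597360/1001 frames (≈ 596.7632); B is ahead of A.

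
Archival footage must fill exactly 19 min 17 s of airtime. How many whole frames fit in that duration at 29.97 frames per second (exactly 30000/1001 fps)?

19 min 17 s = 1157 s.
Frames = 1157 × 30000/1001 = 2670000/77 ≈ 34675.3247.
Complete frames: 34675.

34675 frames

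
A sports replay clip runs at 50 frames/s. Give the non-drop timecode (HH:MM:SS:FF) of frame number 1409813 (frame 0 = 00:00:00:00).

1409813 ÷ 50 = 28196 full seconds, remainder 13 frames.
28196 s = 7 h 49 min 56 s.
Timecode: 07:49:56:13.

07:49:56:13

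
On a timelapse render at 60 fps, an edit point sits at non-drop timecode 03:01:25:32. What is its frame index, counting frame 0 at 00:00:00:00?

Total seconds to the label: (3 × 3600 + 1 × 60 + 25) = 10885.
Frame index = 10885 × 60 + 32 = 653132.

653132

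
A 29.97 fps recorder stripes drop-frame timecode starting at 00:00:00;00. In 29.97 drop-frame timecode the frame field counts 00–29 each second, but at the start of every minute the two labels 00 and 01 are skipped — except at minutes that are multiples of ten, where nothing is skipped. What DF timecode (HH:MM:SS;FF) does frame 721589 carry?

06:41:17;01

Ten DF minutes hold 17982 frames, so frame 721589 lies in block 40 (frames 719280–737261) with 2309 frames into that block.
The block's first minute is 1800 frames and the rest 1798 each; 2309 frames reaches minute 1, so 40 × 18 + 1 × 2 = 722 labels have been skipped so far.
Adding those back, label number 721589 + 722 = 722311 at 30 labels/s is 24077 s + 1 f = 6 h 41 min 17 s frame 1, i.e. 06:41:17;01.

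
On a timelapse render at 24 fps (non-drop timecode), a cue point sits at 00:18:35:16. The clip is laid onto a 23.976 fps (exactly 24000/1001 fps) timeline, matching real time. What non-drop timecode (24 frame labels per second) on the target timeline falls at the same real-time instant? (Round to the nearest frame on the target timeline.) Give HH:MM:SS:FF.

Source frame index: (0×3600 + 18×60 + 35) × 24 + 16 = 26776.
Real time: 26776 / (24) = 3347/3 s.
Target frame: (3347/3) × (24000/1001) = 26776000/1001 ≈ 26749.251 → 26749.
At 24 labels/s: frame 26749 → 00:18:34:13.

00:18:34:13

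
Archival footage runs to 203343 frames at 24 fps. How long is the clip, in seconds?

8472.625 seconds

Running time = 203343 / (24) = 8472.625 s.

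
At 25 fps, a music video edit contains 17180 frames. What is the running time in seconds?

Running time = 17180 / (25) = 687.2 s.

687.2 seconds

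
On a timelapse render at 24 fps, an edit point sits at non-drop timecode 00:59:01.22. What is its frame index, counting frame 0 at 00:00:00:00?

frame 85006

Total seconds to the label: (0 × 3600 + 59 × 60 + 1) = 3541.
Frame index = 3541 × 24 + 22 = 85006.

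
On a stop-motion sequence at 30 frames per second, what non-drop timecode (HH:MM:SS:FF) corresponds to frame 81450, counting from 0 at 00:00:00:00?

81450 ÷ 30 = 2715 full seconds, remainder 0 frames.
2715 s = 0 h 45 min 15 s.
Timecode: 00:45:15:00.

00:45:15:00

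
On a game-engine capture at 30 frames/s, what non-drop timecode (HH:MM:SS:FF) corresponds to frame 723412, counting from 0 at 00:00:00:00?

723412 ÷ 30 = 24113 full seconds, remainder 22 frames.
24113 s = 6 h 41 min 53 s.
Timecode: 06:41:53:22.

06:41:53:22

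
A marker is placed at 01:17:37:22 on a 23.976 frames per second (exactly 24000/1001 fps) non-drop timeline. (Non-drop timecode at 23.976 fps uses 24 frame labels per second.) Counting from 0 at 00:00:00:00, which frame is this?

111790

Total seconds to the label: (1 × 3600 + 17 × 60 + 37) = 4657.
Frame index = 4657 × 24 + 22 = 111790.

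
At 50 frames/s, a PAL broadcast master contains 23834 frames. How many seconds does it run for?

Running time = 23834 / (50) = 476.68 s.

476.68 seconds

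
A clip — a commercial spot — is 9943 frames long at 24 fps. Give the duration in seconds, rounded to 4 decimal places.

Running time = 9943 × 1/24 = 9943/24 s ≈ 414.2917 s.

414.2917 seconds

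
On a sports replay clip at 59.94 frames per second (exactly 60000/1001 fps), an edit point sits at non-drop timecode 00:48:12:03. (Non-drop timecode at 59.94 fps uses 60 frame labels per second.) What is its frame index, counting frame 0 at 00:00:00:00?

Total seconds to the label: (0 × 3600 + 48 × 60 + 12) = 2892.
Frame index = 2892 × 60 + 3 = 173523.

frame 173523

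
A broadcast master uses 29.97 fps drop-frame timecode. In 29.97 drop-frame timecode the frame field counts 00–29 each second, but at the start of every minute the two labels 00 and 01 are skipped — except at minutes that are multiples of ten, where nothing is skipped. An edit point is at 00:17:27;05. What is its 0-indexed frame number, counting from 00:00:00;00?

As if non-drop at 30 labels/s: (0 × 3600 + 17 × 60 + 27) × 30 + 5 = 31415.
Minute boundaries passed: 17; those not divisible by 10: 17 − 1 = 16; dropped labels = 2 × 16 = 32.
Actual frame index = 31415 − 32 = 31383.

31383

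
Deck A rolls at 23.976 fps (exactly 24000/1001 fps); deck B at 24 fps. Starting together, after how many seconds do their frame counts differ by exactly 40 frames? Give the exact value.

5005/3 seconds

The gap grows by |24 − 24000/1001| = 24/1001 frames per second.
Time for a 40-frame gap: 40 ÷ (24/1001) = 5005/3 s.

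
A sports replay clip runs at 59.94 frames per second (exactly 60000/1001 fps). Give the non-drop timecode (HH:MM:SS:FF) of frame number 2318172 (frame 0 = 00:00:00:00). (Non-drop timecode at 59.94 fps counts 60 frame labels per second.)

2318172 ÷ 60 = 38636 full seconds, remainder 12 frames.
38636 s = 10 h 43 min 56 s.
Timecode: 10:43:56:12.

10:43:56:12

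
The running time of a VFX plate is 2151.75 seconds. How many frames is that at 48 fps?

Frames = 2151.75 × 48 = 103284.

103284 frames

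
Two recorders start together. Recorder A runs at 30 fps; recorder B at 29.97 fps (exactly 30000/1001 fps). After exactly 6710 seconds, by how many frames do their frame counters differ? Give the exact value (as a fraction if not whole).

A emits 30 × 6710 = 201300 frames; B emits 30000/1001 × 6710 = 18300000/91.
Difference = 18300/91 frames (≈ 201.0989); B is behind A.

18300/91 frames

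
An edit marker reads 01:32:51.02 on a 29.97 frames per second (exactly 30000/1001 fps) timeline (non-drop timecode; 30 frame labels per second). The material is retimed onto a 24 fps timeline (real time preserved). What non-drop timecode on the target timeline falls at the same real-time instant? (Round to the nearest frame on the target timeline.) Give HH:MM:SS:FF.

01:32:56:15

Source frame index: (1×3600 + 32×60 + 51) × 30 + 2 = 167132.
Real time: 167132 / (30000/1001) = 41824783/7500 s.
Target frame: (41824783/7500) × (24) = 83649566/625 ≈ 133839.306 → 133839.
At 24 labels/s: frame 133839 → 01:32:56:15.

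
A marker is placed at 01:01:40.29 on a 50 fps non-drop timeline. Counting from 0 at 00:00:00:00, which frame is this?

Total seconds to the label: (1 × 3600 + 1 × 60 + 40) = 3700.
Frame index = 3700 × 50 + 29 = 185029.

185029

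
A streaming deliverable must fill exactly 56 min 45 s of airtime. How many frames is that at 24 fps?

56 min 45 s = 3405 s.
Frames = 3405 × 24 = 81720.

81720 frames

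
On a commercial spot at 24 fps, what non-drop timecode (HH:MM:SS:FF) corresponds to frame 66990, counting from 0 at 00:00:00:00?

00:46:31:06

66990 ÷ 24 = 2791 full seconds, remainder 6 frames.
2791 s = 0 h 46 min 31 s.
Timecode: 00:46:31:06.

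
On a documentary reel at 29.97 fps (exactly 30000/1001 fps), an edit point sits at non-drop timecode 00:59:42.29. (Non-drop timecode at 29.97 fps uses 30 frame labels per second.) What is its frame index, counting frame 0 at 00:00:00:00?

107489

Total seconds to the label: (0 × 3600 + 59 × 60 + 42) = 3582.
Frame index = 3582 × 30 + 29 = 107489.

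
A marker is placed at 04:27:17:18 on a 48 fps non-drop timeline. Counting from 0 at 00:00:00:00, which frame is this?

769794

Total seconds to the label: (4 × 3600 + 27 × 60 + 17) = 16037.
Frame index = 16037 × 48 + 18 = 769794.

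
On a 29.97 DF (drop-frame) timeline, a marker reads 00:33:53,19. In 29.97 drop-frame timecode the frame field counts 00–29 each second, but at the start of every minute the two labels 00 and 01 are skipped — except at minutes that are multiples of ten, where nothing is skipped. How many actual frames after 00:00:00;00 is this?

60949

As if non-drop at 30 labels/s: (0 × 3600 + 33 × 60 + 53) × 30 + 19 = 61009.
Minute boundaries passed: 33; those not divisible by 10: 33 − 3 = 30; dropped labels = 2 × 30 = 60.
Actual frame index = 61009 − 60 = 60949.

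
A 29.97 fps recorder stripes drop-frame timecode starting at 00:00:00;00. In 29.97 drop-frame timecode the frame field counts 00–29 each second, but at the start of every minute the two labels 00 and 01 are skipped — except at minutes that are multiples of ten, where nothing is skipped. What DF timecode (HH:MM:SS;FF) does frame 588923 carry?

Ten DF minutes hold 17982 frames, so frame 588923 lies in block 32 (frames 575424–593405) with 13499 frames into that block.
The block's first minute is 1800 frames and the rest 1798 each; 13499 frames reaches minute 7, so 32 × 18 + 7 × 2 = 590 labels have been skipped so far.
Adding those back, label number 588923 + 590 = 589513 at 30 labels/s is 19650 s + 13 f = 5 h 27 min 30 s frame 13, i.e. 05:27:30;13.

05:27:30;13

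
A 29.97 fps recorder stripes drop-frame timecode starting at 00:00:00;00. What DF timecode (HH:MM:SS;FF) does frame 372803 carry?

Ten DF minutes hold 17982 frames, so frame 372803 lies in block 20 (frames 359640–377621) with 13163 frames into that block.
The block's first minute is 1800 frames and the rest 1798 each; 13163 frames reaches minute 7, so 20 × 18 + 7 × 2 = 374 labels have been skipped so far.
Adding those back, label number 372803 + 374 = 373177 at 30 labels/s is 12439 s + 7 f = 3 h 27 min 19 s frame 7, i.e. 03:27:19;07.

03:27:19;07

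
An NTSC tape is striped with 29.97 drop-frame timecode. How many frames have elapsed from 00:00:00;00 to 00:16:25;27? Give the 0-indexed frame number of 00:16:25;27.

As if non-drop at 30 labels/s: (0 × 3600 + 16 × 60 + 25) × 30 + 27 = 29577.
Minute boundaries passed: 16; those not divisible by 10: 16 − 1 = 15; dropped labels = 2 × 15 = 30.
Actual frame index = 29577 − 30 = 29547.

29547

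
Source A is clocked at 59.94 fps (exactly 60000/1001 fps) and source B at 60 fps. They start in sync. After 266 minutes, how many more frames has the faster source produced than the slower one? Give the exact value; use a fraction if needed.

266 min = 15960 s.
A emits 60000/1001 × 15960 = 136800000/143 frames; B emits 60 × 15960 = 957600.
Difference = 136800/143 frames (≈ 956.6434); B is ahead of A.

136800/143 frames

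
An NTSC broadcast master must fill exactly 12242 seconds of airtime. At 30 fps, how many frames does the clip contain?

Frames = 12242 × 30 = 367260.

367260 frames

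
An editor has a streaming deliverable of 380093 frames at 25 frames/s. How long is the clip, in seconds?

Running time = 380093 / (25) = 15203.72 s.

15203.72 seconds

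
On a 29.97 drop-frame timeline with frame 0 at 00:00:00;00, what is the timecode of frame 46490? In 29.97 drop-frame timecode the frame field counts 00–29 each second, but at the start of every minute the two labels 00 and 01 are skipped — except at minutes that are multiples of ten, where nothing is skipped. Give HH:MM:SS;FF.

00:25:51;06

Ten DF minutes hold 17982 frames, so frame 46490 lies in block 2 (frames 35964–53945) with 10526 frames into that block.
The block's first minute is 1800 frames and the rest 1798 each; 10526 frames reaches minute 5, so 2 × 18 + 5 × 2 = 46 labels have been skipped so far.
Adding those back, label number 46490 + 46 = 46536 at 30 labels/s is 1551 s + 6 f = 0 h 25 min 51 s frame 6, i.e. 00:25:51;06.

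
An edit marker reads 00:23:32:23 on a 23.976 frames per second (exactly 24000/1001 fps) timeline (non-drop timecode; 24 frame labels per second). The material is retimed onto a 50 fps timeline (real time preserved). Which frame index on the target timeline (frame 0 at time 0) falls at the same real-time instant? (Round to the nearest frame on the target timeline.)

Source frame index: (0×3600 + 23×60 + 32) × 24 + 23 = 33911.
Real time: 33911 / (24000/1001) = 33944911/24000 s.
Target frame: (33944911/24000) × (50) = 33944911/480 ≈ 70718.565 → 70719.

frame 70719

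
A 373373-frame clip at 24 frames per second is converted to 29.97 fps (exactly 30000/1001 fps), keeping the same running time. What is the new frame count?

466250 frames

Target frames = source frames × (target rate / source rate) = 373373 × (30000/1001)/(24) = 373373 × 1250/1001 = 466250.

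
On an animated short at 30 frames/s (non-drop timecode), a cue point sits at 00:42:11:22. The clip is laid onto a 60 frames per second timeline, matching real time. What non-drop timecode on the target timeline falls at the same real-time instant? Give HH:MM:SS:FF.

Source frame index: (0×3600 + 42×60 + 11) × 30 + 22 = 75952.
Real time: 75952 / (30) = 37976/15 s.
Target frame: (37976/15) × (60) = 151904.
At 60 labels/s: frame 151904 → 00:42:11:44.

00:42:11:44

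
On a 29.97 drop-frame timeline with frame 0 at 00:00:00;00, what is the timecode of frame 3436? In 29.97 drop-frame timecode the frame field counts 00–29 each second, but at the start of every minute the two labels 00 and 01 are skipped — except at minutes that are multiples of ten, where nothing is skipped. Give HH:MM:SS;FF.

Ten DF minutes hold 17982 frames, so frame 3436 lies in block 0 (frames 0–17981) with 3436 frames into that block.
The block's first minute is 1800 frames and the rest 1798 each; 3436 frames reaches minute 1, so 0 × 18 + 1 × 2 = 2 labels have been skipped so far.
Adding those back, label number 3436 + 2 = 3438 at 30 labels/s is 114 s + 18 f = 0 h 1 min 54 s frame 18, i.e. 00:01:54;18.

00:01:54;18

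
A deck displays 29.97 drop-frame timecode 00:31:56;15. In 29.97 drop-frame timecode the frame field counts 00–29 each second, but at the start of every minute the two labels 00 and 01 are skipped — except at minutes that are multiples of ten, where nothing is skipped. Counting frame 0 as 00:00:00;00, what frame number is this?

Complete 10-minute blocks: 3, each 17982 frames → 53946.
Remaining 1 whole minute in the current block: 1800 + 0 × 1798 = 1800 frames.
Within the current minute: 56 × 30 + 15 − 2 = 1693 (labels ;00/;01 skipped at this minute). Total = 53946 + 1800 + 1693 = 57439.

57439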